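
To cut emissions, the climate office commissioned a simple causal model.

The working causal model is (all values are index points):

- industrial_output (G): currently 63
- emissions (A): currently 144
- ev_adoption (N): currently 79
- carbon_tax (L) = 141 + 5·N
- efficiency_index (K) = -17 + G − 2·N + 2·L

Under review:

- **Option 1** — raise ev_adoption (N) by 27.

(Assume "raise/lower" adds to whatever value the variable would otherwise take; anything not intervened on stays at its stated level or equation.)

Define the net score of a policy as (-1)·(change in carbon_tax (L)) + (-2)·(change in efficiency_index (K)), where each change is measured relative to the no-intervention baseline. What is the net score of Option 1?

Baseline:
  G = 63
  N = 79
  L = 141 + 5·79 = 536
  K = -17 + 63 − 2·79 + 2·536 = 960
Option 1 (N + 27):
  G = 63
  N = 79 + 27 = 106
  L = 141 + 5·106 = 671
  K = -17 + 63 − 2·106 + 2·671 = 1176
ΔL = 671 − 536 = 135; ΔK = 1176 − 960 = 216
Score = (-1)·135 + (-2)·216 = -567

-567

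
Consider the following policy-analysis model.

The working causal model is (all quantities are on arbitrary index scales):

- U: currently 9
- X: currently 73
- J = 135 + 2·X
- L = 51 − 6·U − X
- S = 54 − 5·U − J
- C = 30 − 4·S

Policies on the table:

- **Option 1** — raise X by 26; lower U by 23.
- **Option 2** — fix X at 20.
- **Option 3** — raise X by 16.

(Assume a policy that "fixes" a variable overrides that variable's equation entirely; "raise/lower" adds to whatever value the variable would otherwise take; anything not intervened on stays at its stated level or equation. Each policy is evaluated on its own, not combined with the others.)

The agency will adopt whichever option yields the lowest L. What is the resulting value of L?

-92

Option 1 (X + 26, U − 23):
  U = 9 − 23 = -14
  X = 73 + 26 = 99
  L = 51 − 6·(-14) − 99 = 36
Option 2 (X := 20):
  U = 9
  X = 20
  L = 51 − 6·9 − 20 = -23
Option 3 (X + 16):
  U = 9
  X = 73 + 16 = 89
  L = 51 − 6·9 − 89 = -92
Comparing — Option 1: L=36, Option 2: L=-23, Option 3: L=-92. Lowest is -92 (Option 3).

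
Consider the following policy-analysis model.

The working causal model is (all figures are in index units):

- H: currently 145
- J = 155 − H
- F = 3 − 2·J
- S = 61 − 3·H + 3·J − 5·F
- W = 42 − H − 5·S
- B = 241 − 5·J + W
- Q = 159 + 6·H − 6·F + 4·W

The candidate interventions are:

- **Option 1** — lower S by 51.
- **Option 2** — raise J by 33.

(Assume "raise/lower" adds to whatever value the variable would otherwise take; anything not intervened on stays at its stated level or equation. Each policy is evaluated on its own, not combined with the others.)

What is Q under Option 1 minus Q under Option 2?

Option 1 (S − 51):
  H = 145
  J = 155 − 145 = 10
  F = 3 − 2·10 = -17
  S = 61 − 3·145 + 3·10 − 5·(-17) (−51 from intervention) = -310
  W = 42 − 145 − 5·(-310) = 1447
  Q = 159 + 6·145 − 6·(-17) + 4·1447 = 6919
Option 2 (J + 33):
  H = 145
  J = 155 − 145 (+33 from intervention) = 43
  F = 3 − 2·43 = -83
  S = 61 − 3·145 + 3·43 − 5·(-83) = 170
  W = 42 − 145 − 5·170 = -953
  Q = 159 + 6·145 − 6·(-83) + 4·(-953) = -2285
Q: 6919 − (-2285) = 9204

9204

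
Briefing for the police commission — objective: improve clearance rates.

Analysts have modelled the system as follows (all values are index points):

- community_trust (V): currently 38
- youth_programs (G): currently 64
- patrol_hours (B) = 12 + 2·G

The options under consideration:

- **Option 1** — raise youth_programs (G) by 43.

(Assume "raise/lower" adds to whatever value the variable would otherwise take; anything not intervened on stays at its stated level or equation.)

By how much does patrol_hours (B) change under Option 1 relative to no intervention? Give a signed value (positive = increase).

86

Baseline:
  G = 64
  B = 12 + 2·64 = 140
Option 1 (G + 43):
  G = 64 + 43 = 107
  B = 12 + 2·107 = 226
Change in B: 226 − 140 = 86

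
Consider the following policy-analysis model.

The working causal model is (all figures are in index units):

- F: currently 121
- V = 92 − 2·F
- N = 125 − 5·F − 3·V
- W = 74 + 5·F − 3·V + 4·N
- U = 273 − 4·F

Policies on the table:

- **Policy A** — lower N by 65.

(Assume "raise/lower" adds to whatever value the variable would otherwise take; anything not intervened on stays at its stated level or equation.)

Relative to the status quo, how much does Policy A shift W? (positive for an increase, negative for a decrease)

Baseline:
  F = 121
  V = 92 − 2·121 = -150
  N = 125 − 5·121 − 3·(-150) = -30
  W = 74 + 5·121 − 3·(-150) + 4·(-30) = 1009
Policy A (N − 65):
  F = 121
  V = 92 − 2·121 = -150
  N = 125 − 5·121 − 3·(-150) (−65 from intervention) = -95
  W = 74 + 5·121 − 3·(-150) + 4·(-95) = 749
Change in W: 749 − 1009 = -260

-260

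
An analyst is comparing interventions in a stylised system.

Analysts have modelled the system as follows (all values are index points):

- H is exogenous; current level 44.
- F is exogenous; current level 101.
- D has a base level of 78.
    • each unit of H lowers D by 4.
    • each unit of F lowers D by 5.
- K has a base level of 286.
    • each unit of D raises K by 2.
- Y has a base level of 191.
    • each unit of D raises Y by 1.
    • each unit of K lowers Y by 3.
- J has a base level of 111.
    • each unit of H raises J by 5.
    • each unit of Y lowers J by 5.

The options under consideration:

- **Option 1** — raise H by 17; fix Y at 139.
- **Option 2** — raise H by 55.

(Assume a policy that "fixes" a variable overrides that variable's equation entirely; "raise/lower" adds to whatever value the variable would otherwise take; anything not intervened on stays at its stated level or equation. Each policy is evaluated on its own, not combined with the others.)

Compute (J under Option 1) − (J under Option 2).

Option 1 (H + 17, Y := 139):
  H = 44 + 17 = 61
  F = 101
  D = 78 − 4·61 − 5·101 = -671
  K = 286 + 2·(-671) = -1056
  Y = 139
  J = 111 + 5·61 − 5·139 = -279
Option 2 (H + 55):
  H = 44 + 55 = 99
  F = 101
  D = 78 − 4·99 − 5·101 = -823
  K = 286 + 2·(-823) = -1360
  Y = 191 + (-823) − 3·(-1360) = 3448
  J = 111 + 5·99 − 5·3448 = -16634
J: -279 − (-16634) = 16355

16355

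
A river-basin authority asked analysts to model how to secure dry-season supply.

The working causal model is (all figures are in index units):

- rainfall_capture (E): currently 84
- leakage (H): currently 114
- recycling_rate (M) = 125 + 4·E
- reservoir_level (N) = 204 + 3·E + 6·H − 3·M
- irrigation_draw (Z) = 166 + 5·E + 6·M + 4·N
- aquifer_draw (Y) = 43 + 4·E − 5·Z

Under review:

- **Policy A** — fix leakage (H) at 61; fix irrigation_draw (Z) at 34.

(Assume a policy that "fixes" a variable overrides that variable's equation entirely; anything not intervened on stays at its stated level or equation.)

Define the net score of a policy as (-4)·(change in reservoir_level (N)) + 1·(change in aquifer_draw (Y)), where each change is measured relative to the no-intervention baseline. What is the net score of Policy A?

13002

Baseline:
  E = 84
  H = 114
  M = 125 + 4·84 = 461
  N = 204 + 3·84 + 6·114 − 3·461 = -243
  Z = 166 + 5·84 + 6·461 + 4·(-243) = 2380
  Y = 43 + 4·84 − 5·2380 = -11521
Policy A (H := 61, Z := 34):
  E = 84
  H = 61
  M = 125 + 4·84 = 461
  N = 204 + 3·84 + 6·61 − 3·461 = -561
  Z = 34
  Y = 43 + 4·84 − 5·34 = 209
ΔN = -561 − (-243) = -318; ΔY = 209 − (-11521) = 11730
Score = (-4)·(-318) + 1·11730 = 13002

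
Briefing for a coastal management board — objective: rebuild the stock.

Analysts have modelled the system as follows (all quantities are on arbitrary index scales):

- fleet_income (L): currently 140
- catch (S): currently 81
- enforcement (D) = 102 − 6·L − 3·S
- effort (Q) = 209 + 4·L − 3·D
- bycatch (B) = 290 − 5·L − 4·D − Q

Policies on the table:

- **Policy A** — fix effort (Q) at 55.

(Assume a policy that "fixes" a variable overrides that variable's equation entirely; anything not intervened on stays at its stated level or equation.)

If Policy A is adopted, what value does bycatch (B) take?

3459

Policy A (Q := 55):
  L = 140
  S = 81
  D = 102 − 6·140 − 3·81 = -981
  Q = 55
  B = 290 − 5·140 − 4·(-981) − 55 = 3459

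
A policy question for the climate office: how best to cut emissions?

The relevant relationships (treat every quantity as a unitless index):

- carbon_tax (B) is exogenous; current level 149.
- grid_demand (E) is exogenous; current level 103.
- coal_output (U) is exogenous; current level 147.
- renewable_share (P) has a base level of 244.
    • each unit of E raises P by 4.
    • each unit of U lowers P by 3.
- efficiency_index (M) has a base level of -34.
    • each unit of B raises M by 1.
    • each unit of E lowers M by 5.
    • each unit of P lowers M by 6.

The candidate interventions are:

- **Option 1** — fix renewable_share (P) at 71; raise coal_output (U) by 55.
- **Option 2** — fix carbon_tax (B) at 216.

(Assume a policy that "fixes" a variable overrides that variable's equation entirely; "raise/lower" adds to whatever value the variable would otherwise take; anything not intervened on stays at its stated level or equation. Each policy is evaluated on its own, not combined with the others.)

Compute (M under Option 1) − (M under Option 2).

797

Option 1 (P := 71, U + 55):
  B = 149
  E = 103
  U = 147 + 55 = 202
  P = 71
  M = -34 + 149 − 5·103 − 6·71 = -826
Option 2 (B := 216):
  B = 216
  E = 103
  U = 147
  P = 244 + 4·103 − 3·147 = 215
  M = -34 + 216 − 5·103 − 6·215 = -1623
M: -826 − (-1623) = 797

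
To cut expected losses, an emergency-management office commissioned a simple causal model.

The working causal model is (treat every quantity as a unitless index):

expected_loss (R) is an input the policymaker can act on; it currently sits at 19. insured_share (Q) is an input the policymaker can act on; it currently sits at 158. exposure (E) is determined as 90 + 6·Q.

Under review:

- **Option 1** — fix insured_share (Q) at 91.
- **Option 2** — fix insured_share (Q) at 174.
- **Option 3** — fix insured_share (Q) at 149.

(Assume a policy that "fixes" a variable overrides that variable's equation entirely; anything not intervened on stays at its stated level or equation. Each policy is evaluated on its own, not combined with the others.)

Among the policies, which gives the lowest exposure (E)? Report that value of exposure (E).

636

Option 1 (Q := 91):
  Q = 91
  E = 90 + 6·91 = 636
Option 2 (Q := 174):
  Q = 174
  E = 90 + 6·174 = 1134
Option 3 (Q := 149):
  Q = 149
  E = 90 + 6·149 = 984
Comparing — Option 1: E=636, Option 2: E=1134, Option 3: E=984. Lowest is 636 (Option 1).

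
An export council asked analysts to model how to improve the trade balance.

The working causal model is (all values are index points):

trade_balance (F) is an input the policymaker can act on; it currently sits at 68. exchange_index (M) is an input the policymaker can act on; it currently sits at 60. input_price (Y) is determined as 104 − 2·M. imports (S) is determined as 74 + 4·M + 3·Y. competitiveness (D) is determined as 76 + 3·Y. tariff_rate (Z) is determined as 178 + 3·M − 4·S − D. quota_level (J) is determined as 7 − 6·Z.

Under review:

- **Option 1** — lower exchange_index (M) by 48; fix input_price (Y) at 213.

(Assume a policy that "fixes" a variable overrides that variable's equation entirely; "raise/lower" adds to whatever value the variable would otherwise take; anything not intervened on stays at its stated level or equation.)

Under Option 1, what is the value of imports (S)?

761

Option 1 (M − 48, Y := 213):
  M = 60 − 48 = 12
  Y = 213
  S = 74 + 4·12 + 3·213 = 761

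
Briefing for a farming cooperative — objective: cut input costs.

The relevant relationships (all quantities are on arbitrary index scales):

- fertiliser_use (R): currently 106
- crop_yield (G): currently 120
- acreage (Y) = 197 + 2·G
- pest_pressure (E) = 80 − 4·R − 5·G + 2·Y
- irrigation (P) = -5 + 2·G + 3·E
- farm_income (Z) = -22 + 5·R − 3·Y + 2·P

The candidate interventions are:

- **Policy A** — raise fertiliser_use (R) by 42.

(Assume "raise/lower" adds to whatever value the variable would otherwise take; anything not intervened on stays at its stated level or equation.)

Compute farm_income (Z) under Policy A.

Policy A (R + 42):
  R = 106 + 42 = 148
  G = 120
  Y = 197 + 2·120 = 437
  E = 80 − 4·148 − 5·120 + 2·437 = -238
  P = -5 + 2·120 + 3·(-238) = -479
  Z = -22 + 5·148 − 3·437 + 2·(-479) = -1551

-1551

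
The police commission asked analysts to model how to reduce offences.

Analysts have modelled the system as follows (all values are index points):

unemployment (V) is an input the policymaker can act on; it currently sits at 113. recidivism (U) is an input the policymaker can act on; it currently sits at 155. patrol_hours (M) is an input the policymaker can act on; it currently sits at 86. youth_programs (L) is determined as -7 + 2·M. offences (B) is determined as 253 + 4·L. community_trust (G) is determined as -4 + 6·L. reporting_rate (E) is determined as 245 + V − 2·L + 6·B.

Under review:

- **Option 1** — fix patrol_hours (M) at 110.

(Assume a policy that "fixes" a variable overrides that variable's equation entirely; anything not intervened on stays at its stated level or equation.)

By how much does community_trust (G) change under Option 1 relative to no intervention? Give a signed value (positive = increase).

Baseline:
  M = 86
  L = -7 + 2·86 = 165
  G = -4 + 6·165 = 986
Option 1 (M := 110):
  M = 110
  L = -7 + 2·110 = 213
  G = -4 + 6·213 = 1274
Change in G: 1274 − 986 = 288

288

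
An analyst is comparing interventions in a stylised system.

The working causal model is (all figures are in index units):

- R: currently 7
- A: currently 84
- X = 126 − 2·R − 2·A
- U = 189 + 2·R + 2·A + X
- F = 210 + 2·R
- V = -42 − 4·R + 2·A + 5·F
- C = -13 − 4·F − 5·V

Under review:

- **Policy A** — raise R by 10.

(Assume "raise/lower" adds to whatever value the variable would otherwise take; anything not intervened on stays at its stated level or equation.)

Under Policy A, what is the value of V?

1278

Policy A (R + 10):
  R = 7 + 10 = 17
  A = 84
  F = 210 + 2·17 = 244
  V = -42 − 4·17 + 2·84 + 5·244 = 1278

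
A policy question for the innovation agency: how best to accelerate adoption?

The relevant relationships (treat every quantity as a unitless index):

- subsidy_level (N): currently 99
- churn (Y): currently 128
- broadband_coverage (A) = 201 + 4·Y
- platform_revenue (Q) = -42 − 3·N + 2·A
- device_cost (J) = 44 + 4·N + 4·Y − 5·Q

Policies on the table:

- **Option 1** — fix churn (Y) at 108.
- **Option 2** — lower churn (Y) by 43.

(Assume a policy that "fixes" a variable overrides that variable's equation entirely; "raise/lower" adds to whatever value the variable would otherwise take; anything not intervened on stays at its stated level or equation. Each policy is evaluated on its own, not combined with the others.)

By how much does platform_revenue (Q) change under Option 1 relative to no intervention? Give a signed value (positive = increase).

Baseline:
  N = 99
  Y = 128
  A = 201 + 4·128 = 713
  Q = -42 − 3·99 + 2·713 = 1087
Option 1 (Y := 108):
  N = 99
  Y = 108
  A = 201 + 4·108 = 633
  Q = -42 − 3·99 + 2·633 = 927
Change in Q: 927 − 1087 = -160

-160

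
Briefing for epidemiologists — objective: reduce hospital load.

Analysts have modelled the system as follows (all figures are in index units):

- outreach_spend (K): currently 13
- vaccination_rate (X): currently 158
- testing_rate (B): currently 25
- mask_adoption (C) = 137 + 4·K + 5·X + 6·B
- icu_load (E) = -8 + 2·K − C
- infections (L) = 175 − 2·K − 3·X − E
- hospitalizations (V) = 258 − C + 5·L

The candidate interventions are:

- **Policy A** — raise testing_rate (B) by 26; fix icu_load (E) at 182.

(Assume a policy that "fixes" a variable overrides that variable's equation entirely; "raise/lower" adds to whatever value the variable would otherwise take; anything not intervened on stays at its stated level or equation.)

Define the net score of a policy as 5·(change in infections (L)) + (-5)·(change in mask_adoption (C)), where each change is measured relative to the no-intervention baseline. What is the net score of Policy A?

Baseline:
  K = 13
  X = 158
  B = 25
  C = 137 + 4·13 + 5·158 + 6·25 = 1129
  E = -8 + 2·13 − 1129 = -1111
  L = 175 − 2·13 − 3·158 − (-1111) = 786
Policy A (B + 26, E := 182):
  K = 13
  X = 158
  B = 25 + 26 = 51
  C = 137 + 4·13 + 5·158 + 6·51 = 1285
  E = 182
  L = 175 − 2·13 − 3·158 − 182 = -507
ΔL = -507 − 786 = -1293; ΔC = 1285 − 1129 = 156
Score = 5·(-1293) + (-5)·156 = -7245

-7245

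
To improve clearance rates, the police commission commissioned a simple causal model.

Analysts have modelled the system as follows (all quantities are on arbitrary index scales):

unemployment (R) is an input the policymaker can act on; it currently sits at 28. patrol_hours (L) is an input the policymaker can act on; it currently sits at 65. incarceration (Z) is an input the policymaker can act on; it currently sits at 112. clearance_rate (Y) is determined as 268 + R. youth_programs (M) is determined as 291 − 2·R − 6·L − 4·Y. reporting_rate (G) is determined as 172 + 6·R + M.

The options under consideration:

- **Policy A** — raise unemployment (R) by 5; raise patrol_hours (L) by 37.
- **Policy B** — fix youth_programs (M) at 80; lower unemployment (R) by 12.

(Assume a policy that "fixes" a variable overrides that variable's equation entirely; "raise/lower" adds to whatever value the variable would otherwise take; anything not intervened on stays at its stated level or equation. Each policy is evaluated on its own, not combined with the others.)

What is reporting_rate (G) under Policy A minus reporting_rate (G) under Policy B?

-1569

Policy A (R + 5, L + 37):
  R = 28 + 5 = 33
  L = 65 + 37 = 102
  Y = 268 + 33 = 301
  M = 291 − 2·33 − 6·102 − 4·301 = -1591
  G = 172 + 6·33 + (-1591) = -1221
Policy B (M := 80, R − 12):
  R = 28 − 12 = 16
  L = 65
  Y = 268 + 16 = 284
  M = 80
  G = 172 + 6·16 + 80 = 348
G: -1221 − 348 = -1569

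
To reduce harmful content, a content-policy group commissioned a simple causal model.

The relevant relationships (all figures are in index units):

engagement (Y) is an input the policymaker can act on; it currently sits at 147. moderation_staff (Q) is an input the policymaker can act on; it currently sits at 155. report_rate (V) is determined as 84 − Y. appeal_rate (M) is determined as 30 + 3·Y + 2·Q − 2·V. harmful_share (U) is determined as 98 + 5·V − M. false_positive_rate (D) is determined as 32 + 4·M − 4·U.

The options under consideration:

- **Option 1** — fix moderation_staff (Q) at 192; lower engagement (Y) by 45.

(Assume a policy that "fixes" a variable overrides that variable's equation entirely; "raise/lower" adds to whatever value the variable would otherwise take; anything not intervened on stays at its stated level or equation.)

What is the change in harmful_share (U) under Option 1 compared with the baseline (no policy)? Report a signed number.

376

Baseline:
  Y = 147
  Q = 155
  V = 84 − 147 = -63
  M = 30 + 3·147 + 2·155 − 2·(-63) = 907
  U = 98 + 5·(-63) − 907 = -1124
Option 1 (Q := 192, Y − 45):
  Y = 147 − 45 = 102
  Q = 192
  V = 84 − 102 = -18
  M = 30 + 3·102 + 2·192 − 2·(-18) = 756
  U = 98 + 5·(-18) − 756 = -748
Change in U: -748 − (-1124) = 376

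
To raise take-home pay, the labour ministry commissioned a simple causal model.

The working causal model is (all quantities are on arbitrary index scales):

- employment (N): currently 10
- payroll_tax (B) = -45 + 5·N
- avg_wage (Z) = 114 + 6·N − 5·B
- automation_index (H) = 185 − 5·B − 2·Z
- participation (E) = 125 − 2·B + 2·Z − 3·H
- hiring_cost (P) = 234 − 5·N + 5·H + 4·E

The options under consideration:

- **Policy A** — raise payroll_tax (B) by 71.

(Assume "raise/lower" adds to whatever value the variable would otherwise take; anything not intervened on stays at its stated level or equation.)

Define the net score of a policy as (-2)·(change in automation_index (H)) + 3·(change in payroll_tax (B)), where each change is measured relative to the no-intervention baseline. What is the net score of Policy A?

Baseline:
  N = 10
  B = -45 + 5·10 = 5
  Z = 114 + 6·10 − 5·5 = 149
  H = 185 − 5·5 − 2·149 = -138
Policy A (B + 71):
  N = 10
  B = -45 + 5·10 (+71 from intervention) = 76
  Z = 114 + 6·10 − 5·76 = -206
  H = 185 − 5·76 − 2·(-206) = 217
ΔH = 217 − (-138) = 355; ΔB = 76 − 5 = 71
Score = (-2)·355 + 3·71 = -497

-497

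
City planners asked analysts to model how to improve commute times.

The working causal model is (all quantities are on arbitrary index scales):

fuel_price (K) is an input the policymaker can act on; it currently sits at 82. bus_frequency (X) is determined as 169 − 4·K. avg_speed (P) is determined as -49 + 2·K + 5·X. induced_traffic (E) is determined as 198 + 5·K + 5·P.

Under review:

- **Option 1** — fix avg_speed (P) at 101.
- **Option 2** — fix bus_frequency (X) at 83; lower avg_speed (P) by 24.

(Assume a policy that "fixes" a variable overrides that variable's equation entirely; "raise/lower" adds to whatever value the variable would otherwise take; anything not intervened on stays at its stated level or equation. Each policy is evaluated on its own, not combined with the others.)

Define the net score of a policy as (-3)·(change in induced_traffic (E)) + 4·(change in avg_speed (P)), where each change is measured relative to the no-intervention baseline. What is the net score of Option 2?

-13046

Baseline:
  K = 82
  X = 169 − 4·82 = -159
  P = -49 + 2·82 + 5·(-159) = -680
  E = 198 + 5·82 + 5·(-680) = -2792
Option 2 (X := 83, P − 24):
  K = 82
  X = 83
  P = -49 + 2·82 + 5·83 (−24 from intervention) = 506
  E = 198 + 5·82 + 5·506 = 3138
ΔE = 3138 − (-2792) = 5930; ΔP = 506 − (-680) = 1186
Score = (-3)·5930 + 4·1186 = -13046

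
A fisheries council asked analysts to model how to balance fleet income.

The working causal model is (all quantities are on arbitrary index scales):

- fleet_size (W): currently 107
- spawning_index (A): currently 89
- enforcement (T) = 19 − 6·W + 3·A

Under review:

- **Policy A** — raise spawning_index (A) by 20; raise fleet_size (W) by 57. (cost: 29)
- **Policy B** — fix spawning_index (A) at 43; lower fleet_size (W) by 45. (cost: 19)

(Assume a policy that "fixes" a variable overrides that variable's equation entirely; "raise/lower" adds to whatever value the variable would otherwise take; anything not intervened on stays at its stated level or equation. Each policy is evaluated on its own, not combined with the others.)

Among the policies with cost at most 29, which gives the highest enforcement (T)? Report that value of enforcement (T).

-224

Policy A (A + 20, W + 57):
  W = 107 + 57 = 164
  A = 89 + 20 = 109
  T = 19 − 6·164 + 3·109 = -638
Policy B (A := 43, W − 45):
  W = 107 − 45 = 62
  A = 43
  T = 19 − 6·62 + 3·43 = -224
Comparing — Policy A: T=-638, Policy B: T=-224. Highest is -224 (Policy B).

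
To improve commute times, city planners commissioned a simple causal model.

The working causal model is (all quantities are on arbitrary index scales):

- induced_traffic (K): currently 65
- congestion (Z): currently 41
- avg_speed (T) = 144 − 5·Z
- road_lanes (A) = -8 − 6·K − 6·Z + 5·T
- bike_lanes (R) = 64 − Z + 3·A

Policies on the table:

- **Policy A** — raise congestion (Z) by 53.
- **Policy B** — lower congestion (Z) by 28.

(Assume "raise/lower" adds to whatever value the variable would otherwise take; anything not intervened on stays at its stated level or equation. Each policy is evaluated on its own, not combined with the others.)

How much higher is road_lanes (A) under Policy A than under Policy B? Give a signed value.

-2511

Policy A (Z + 53):
  K = 65
  Z = 41 + 53 = 94
  T = 144 − 5·94 = -326
  A = -8 − 6·65 − 6·94 + 5·(-326) = -2592
Policy B (Z − 28):
  K = 65
  Z = 41 − 28 = 13
  T = 144 − 5·13 = 79
  A = -8 − 6·65 − 6·13 + 5·79 = -81
A: -2592 − (-81) = -2511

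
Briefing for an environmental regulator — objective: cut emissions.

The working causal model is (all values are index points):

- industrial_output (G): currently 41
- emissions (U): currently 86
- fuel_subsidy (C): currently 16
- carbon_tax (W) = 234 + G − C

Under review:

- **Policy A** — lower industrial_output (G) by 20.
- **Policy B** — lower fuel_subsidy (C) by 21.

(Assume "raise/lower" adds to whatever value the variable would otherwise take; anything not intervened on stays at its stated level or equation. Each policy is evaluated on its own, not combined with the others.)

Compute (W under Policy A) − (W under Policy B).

Policy A (G − 20):
  G = 41 − 20 = 21
  C = 16
  W = 234 + 21 − 16 = 239
Policy B (C − 21):
  G = 41
  C = 16 − 21 = -5
  W = 234 + 41 − (-5) = 280
W: 239 − 280 = -41

-41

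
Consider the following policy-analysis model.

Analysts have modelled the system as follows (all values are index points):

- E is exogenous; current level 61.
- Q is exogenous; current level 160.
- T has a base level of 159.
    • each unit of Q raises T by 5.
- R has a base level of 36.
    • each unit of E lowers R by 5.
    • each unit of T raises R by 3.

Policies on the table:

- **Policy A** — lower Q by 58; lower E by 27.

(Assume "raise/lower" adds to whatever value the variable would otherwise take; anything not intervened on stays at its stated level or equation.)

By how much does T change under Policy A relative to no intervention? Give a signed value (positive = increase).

-290

Baseline:
  Q = 160
  T = 159 + 5·160 = 959
Policy A (Q − 58, E − 27):
  Q = 160 − 58 = 102
  T = 159 + 5·102 = 669
Change in T: 669 − 959 = -290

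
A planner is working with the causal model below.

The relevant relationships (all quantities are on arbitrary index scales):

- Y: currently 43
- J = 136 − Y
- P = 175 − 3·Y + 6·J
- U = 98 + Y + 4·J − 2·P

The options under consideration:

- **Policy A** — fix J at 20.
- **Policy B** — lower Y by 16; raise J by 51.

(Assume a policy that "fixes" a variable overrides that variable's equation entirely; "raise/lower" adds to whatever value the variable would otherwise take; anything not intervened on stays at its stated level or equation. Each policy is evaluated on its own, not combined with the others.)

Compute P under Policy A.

Policy A (J := 20):
  Y = 43
  J = 20
  P = 175 − 3·43 + 6·20 = 166

166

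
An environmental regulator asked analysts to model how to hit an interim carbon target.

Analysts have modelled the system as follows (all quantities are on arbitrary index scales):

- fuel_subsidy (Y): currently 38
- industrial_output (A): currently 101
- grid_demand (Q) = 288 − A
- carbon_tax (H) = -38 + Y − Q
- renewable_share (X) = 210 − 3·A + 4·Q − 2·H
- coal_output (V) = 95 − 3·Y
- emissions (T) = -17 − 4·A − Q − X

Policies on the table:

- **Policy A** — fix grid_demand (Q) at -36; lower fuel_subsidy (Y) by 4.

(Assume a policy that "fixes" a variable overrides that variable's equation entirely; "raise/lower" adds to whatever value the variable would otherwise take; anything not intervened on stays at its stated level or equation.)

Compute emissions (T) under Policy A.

Policy A (Q := -36, Y − 4):
  Y = 38 − 4 = 34
  A = 101
  Q = -36
  H = -38 + 34 − (-36) = 32
  X = 210 − 3·101 + 4·(-36) − 2·32 = -301
  T = -17 − 4·101 − (-36) − (-301) = -84

-84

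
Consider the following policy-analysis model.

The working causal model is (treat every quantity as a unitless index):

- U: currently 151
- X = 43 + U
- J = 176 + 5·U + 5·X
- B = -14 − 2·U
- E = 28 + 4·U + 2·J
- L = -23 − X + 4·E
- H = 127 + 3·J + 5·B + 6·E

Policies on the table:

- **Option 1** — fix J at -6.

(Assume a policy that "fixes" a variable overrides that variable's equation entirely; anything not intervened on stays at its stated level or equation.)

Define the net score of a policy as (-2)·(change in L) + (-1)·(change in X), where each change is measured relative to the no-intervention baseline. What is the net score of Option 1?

Baseline:
  U = 151
  X = 43 + 151 = 194
  J = 176 + 5·151 + 5·194 = 1901
  E = 28 + 4·151 + 2·1901 = 4434
  L = -23 − 194 + 4·4434 = 17519
Option 1 (J := -6):
  U = 151
  X = 43 + 151 = 194
  J = -6
  E = 28 + 4·151 + 2·(-6) = 620
  L = -23 − 194 + 4·620 = 2263
ΔL = 2263 − 17519 = -15256; ΔX = 194 − 194 = 0
Score = (-2)·(-15256) + (-1)·0 = 30512

30512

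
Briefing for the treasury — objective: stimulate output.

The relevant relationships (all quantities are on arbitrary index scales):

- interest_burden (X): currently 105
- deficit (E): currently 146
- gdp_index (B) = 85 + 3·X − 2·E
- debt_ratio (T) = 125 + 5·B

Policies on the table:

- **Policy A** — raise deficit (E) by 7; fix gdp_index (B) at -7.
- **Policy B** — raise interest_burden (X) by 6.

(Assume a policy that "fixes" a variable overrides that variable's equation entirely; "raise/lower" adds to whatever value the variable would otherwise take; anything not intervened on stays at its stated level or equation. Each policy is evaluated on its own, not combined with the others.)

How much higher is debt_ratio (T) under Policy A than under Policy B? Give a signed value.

-665

Policy A (E + 7, B := -7):
  X = 105
  E = 146 + 7 = 153
  B = -7
  T = 125 + 5·(-7) = 90
Policy B (X + 6):
  X = 105 + 6 = 111
  E = 146
  B = 85 + 3·111 − 2·146 = 126
  T = 125 + 5·126 = 755
T: 90 − 755 = -665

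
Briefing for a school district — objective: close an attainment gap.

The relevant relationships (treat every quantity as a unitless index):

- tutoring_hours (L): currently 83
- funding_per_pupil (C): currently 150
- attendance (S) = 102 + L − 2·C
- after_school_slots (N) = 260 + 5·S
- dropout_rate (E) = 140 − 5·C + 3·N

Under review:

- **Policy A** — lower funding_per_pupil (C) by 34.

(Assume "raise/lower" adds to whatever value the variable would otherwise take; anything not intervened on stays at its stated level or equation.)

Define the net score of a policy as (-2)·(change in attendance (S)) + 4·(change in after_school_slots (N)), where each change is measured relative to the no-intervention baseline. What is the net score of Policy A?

Baseline:
  L = 83
  C = 150
  S = 102 + 83 − 2·150 = -115
  N = 260 + 5·(-115) = -315
Policy A (C − 34):
  L = 83
  C = 150 − 34 = 116
  S = 102 + 83 − 2·116 = -47
  N = 260 + 5·(-47) = 25
ΔS = -47 − (-115) = 68; ΔN = 25 − (-315) = 340
Score = (-2)·68 + 4·340 = 1224

1224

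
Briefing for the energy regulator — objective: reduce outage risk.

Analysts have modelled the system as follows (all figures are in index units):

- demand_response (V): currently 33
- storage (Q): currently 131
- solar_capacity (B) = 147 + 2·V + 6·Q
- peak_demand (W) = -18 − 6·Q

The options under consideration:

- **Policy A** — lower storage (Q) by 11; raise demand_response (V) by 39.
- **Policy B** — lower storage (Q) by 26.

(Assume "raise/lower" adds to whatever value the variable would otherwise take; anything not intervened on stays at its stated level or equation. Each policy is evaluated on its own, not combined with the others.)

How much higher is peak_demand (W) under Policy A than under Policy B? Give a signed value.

Policy A (Q − 11, V + 39):
  Q = 131 − 11 = 120
  W = -18 − 6·120 = -738
Policy B (Q − 26):
  Q = 131 − 26 = 105
  W = -18 − 6·105 = -648
W: -738 − (-648) = -90

-90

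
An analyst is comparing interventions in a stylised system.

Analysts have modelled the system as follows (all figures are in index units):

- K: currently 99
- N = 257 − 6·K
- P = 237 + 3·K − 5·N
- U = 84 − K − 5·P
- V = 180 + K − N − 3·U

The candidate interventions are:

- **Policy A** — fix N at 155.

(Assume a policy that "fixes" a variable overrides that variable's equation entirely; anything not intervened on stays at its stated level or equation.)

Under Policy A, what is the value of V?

-3446

Policy A (N := 155):
  K = 99
  N = 155
  P = 237 + 3·99 − 5·155 = -241
  U = 84 − 99 − 5·(-241) = 1190
  V = 180 + 99 − 155 − 3·1190 = -3446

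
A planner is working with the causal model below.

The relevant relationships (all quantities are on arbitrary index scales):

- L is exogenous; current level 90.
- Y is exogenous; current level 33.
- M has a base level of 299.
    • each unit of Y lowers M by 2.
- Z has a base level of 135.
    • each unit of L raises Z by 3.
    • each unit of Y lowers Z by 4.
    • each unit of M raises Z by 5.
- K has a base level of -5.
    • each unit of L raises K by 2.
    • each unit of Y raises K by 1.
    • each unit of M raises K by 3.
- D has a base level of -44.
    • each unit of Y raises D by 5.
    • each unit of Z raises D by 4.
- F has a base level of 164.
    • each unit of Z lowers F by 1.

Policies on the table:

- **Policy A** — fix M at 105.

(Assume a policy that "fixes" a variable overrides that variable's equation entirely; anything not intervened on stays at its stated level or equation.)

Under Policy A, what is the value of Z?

Policy A (M := 105):
  L = 90
  Y = 33
  M = 105
  Z = 135 + 3·90 − 4·33 + 5·105 = 798

798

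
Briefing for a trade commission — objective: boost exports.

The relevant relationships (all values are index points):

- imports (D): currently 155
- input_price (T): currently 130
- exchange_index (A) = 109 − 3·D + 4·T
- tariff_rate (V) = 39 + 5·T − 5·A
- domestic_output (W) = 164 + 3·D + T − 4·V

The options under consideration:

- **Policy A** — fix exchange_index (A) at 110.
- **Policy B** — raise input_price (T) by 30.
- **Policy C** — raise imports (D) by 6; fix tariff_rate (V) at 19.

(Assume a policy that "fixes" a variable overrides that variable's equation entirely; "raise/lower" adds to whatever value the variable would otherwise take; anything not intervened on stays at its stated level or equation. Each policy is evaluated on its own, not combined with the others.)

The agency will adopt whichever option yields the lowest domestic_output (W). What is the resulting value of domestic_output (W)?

203

Policy A (A := 110):
  D = 155
  T = 130
  A = 110
  V = 39 + 5·130 − 5·110 = 139
  W = 164 + 3·155 + 130 − 4·139 = 203
Policy B (T + 30):
  D = 155
  T = 130 + 30 = 160
  A = 109 − 3·155 + 4·160 = 284
  V = 39 + 5·160 − 5·284 = -581
  W = 164 + 3·155 + 160 − 4·(-581) = 3113
Policy C (D + 6, V := 19):
  D = 155 + 6 = 161
  T = 130
  A = 109 − 3·161 + 4·130 = 146
  V = 19
  W = 164 + 3·161 + 130 − 4·19 = 701
Comparing — Policy A: W=203, Policy B: W=3113, Policy C: W=701. Lowest is 203 (Policy A).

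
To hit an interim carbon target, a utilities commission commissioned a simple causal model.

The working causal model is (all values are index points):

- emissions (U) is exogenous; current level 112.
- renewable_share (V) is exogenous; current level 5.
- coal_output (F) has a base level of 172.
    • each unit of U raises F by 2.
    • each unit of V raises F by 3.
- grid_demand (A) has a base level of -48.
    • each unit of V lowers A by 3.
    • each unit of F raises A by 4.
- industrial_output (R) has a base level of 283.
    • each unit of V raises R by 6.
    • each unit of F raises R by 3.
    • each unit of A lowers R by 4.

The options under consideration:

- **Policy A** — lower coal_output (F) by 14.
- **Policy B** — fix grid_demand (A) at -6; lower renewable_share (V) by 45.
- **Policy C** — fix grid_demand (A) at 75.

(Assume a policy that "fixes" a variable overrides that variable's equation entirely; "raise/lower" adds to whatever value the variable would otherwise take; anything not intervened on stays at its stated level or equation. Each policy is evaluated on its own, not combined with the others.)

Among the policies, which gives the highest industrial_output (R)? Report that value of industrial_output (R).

1246

Policy A (F − 14):
  U = 112
  V = 5
  F = 172 + 2·112 + 3·5 (−14 from intervention) = 397
  A = -48 − 3·5 + 4·397 = 1525
  R = 283 + 6·5 + 3·397 − 4·1525 = -4596
Policy B (A := -6, V − 45):
  U = 112
  V = 5 − 45 = -40
  F = 172 + 2·112 + 3·(-40) = 276
  A = -6
  R = 283 + 6·(-40) + 3·276 − 4·(-6) = 895
Policy C (A := 75):
  U = 112
  V = 5
  F = 172 + 2·112 + 3·5 = 411
  A = 75
  R = 283 + 6·5 + 3·411 − 4·75 = 1246
Comparing — Policy A: R=-4596, Policy B: R=895, Policy C: R=1246. Highest is 1246 (Policy C).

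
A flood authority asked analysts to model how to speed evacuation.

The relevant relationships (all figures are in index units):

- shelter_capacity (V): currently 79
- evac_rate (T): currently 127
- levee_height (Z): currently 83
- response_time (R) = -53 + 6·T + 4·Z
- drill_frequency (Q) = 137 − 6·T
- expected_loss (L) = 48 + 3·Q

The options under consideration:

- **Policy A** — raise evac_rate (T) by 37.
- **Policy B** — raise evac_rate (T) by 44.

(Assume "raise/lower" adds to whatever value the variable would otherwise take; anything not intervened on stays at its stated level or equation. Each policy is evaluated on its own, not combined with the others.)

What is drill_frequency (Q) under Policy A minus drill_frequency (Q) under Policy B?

Policy A (T + 37):
  T = 127 + 37 = 164
  Q = 137 − 6·164 = -847
Policy B (T + 44):
  T = 127 + 44 = 171
  Q = 137 − 6·171 = -889
Q: -847 − (-889) = 42

42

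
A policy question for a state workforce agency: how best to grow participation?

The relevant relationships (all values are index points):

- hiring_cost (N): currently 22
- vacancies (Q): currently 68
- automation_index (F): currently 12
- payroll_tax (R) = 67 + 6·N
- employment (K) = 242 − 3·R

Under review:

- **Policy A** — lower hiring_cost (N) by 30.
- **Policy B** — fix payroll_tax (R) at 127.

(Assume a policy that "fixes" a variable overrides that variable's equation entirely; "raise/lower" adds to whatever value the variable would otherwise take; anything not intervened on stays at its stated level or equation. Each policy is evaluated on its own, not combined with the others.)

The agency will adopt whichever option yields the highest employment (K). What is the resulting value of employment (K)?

Policy A (N − 30):
  N = 22 − 30 = -8
  R = 67 + 6·(-8) = 19
  K = 242 − 3·19 = 185
Policy B (R := 127):
  N = 22
  R = 127
  K = 242 − 3·127 = -139
Comparing — Policy A: K=185, Policy B: K=-139. Highest is 185 (Policy A).

185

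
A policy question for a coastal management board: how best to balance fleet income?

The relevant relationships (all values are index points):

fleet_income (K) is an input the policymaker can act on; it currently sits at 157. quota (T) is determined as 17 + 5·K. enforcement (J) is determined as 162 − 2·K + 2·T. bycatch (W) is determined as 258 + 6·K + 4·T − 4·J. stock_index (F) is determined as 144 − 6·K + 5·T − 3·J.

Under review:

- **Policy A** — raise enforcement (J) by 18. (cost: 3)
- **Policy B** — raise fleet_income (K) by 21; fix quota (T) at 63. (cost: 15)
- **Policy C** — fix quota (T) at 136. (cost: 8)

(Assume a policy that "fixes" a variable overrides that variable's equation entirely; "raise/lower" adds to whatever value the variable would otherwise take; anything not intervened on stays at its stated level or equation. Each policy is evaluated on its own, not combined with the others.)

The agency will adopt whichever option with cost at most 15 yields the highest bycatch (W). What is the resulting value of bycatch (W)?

Policy A (J + 18):
  K = 157
  T = 17 + 5·157 = 802
  J = 162 − 2·157 + 2·802 (+18 from intervention) = 1470
  W = 258 + 6·157 + 4·802 − 4·1470 = -1472
Policy B (K + 21, T := 63):
  K = 157 + 21 = 178
  T = 63
  J = 162 − 2·178 + 2·63 = -68
  W = 258 + 6·178 + 4·63 − 4·(-68) = 1850
Policy C (T := 136):
  K = 157
  T = 136
  J = 162 − 2·157 + 2·136 = 120
  W = 258 + 6·157 + 4·136 − 4·120 = 1264
Comparing — Policy A: W=-1472, Policy B: W=1850, Policy C: W=1264. Highest is 1850 (Policy B).

1850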